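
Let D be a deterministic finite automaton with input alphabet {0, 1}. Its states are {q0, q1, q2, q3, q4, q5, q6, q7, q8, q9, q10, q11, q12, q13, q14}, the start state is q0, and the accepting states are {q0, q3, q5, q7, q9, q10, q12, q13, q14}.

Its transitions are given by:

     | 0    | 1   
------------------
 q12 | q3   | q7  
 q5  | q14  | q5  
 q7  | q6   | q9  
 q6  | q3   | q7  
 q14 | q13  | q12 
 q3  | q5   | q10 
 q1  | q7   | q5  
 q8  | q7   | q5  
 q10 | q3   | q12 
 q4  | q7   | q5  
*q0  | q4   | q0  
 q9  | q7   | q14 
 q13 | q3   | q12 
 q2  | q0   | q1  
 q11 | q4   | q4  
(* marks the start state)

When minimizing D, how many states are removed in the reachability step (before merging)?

Starting at q0 and following transitions, the reachable set is {q0, q3, q4, q5, q6, q7, q9, q10, q12, q13, q14}. That leaves q1, q2, q8, q11 unreachable — 4 in total.

4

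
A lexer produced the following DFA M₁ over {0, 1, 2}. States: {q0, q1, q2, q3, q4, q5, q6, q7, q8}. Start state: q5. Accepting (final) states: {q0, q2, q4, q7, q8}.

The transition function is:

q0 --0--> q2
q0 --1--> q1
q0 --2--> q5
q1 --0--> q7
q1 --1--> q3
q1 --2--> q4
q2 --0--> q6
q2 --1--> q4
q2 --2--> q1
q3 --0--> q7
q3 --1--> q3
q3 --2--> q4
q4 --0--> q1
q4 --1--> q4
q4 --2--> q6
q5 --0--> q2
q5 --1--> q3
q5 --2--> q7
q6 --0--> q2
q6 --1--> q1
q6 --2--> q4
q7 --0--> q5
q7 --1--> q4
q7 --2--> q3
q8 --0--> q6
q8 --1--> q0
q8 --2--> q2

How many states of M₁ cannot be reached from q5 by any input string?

2

No path from q5 leads to q0, q8; the other 7 states are all reachable.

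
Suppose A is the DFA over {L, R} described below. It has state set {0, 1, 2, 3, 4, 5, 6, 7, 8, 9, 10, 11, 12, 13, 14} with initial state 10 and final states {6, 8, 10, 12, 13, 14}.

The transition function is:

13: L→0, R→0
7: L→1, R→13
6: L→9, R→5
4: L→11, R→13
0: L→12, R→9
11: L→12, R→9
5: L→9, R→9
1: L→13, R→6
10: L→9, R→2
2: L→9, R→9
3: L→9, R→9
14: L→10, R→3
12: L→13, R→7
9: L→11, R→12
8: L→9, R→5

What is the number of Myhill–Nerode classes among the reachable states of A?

Reachable states from the start: {0,1,2,5,6,7,9,10,11,12,13}. Unreachable: {3,4,8,14} — drop them.
Initial partition by acceptance: {6,10,12,13} | {0,1,2,5,7,9,11}.
Refine {6,10,12,13} on symbol L: members go to different blocks, giving {6,10,13} and {12}.
On input L, block {0,1,2,5,7,9,11} splits into {2,5,7,9} and {0,11} and {1}.
Split {6,10,13} by δ(·,L) → {6,10} and {13}.
On input L, block {2,5,7,9} splits into {2,5} and {7} and {9}.
No further refinement is possible. Final partition (8 blocks): {6,10} | {2,5} | {12} | {0,11} | {1} | {13} | {7} | {9}.

8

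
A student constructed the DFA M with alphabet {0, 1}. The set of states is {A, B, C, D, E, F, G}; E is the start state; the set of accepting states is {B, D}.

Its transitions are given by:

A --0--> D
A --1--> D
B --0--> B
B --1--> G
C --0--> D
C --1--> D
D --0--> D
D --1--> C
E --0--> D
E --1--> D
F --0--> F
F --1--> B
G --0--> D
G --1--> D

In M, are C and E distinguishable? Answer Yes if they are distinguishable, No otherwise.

States {A,B,F,G} cannot be reached from the start state, so discard them.
Start with accepting vs non-accepting: {D} | {C,E}.
The partition is now stable with 2 blocks: {D} | {C,E}.
C and E lie in the same block of the stable partition, so they are equivalent — no string distinguishes them.

No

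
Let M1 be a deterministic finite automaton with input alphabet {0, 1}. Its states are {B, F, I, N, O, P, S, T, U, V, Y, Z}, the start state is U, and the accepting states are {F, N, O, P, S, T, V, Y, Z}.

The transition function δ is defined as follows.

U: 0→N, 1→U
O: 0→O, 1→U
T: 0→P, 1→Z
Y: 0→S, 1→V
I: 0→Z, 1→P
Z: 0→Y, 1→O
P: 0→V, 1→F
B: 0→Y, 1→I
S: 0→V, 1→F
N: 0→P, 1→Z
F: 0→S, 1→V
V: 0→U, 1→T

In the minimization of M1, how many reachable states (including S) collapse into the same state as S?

2

States {B,I} cannot be reached from the start state, so discard them.
Start with accepting vs non-accepting: {F,N,O,P,S,T,V,Y,Z} | {U}.
Refine {F,N,O,P,S,T,V,Y,Z} on symbol 0: members go to different blocks, giving {F,N,O,P,S,T,Y,Z} and {V}.
On input 0, block {F,N,O,P,S,T,Y,Z} splits into {F,N,O,T,Y,Z} and {P,S}.
Split {F,N,O,T,Y,Z} by δ(·,0) → {F,N,T,Y} and {O,Z}.
On input 1, block {F,N,T,Y} splits into {N,T} and {F,Y}.
Split {O,Z} by δ(·,0) → {O} and {Z}.
Stable partition: {N,T} | {U} | {V} | {P,S} | {O} | {F,Y} | {Z} — 7 equivalence classes.
The equivalence class containing S is {P,S}, of size 2.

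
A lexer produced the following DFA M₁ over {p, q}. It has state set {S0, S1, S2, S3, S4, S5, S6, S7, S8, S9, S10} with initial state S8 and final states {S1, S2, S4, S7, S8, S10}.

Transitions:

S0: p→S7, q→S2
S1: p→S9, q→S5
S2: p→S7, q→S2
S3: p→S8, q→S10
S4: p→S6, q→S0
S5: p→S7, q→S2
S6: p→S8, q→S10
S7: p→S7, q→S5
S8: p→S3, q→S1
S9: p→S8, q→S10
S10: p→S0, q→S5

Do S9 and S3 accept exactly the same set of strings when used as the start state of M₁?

Reachable states from the start: {S0,S1,S2,S3,S5,S7,S8,S9,S10}. Unreachable: {S4,S6} — drop them.
Start with accepting vs non-accepting: {S1,S2,S7,S8,S10} | {S0,S3,S5,S9}.
On input p, block {S1,S2,S7,S8,S10} splits into {S1,S8,S10} and {S2,S7}.
Split {S1,S8,S10} by δ(·,q) → {S1,S10} and {S8}.
Split {S0,S3,S5,S9} by δ(·,p) → {S0,S5} and {S3,S9}.
On input p, block {S1,S10} splits into {S1} and {S10}.
Split {S2,S7} by δ(·,q) → {S2} and {S7}.
The partition is now stable with 7 blocks: {S1} | {S0,S5} | {S2} | {S8} | {S3,S9} | {S10} | {S7}.
S9 and S3 lie in the same block of the stable partition, so they are equivalent — no string distinguishes them.

Yes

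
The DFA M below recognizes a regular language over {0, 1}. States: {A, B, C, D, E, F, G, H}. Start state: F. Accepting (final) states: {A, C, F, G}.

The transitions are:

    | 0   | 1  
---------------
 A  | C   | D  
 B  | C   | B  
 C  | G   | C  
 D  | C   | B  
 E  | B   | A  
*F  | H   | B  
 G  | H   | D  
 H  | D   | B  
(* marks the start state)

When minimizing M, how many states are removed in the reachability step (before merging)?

2

Starting at F and following transitions, the reachable set is {B, C, D, F, G, H}. That leaves A, E unreachable — 2 in total.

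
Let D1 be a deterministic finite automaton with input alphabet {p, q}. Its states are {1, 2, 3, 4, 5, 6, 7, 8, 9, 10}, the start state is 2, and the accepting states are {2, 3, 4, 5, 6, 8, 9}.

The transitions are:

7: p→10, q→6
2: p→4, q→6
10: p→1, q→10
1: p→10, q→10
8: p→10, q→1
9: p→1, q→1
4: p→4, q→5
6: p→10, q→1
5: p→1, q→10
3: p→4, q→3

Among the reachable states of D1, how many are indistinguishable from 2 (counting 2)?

2

Reachable states from the start: {1,2,4,5,6,10}. Unreachable: {3,7,8,9} — drop them.
Initial partition by acceptance: {2,4,5,6} | {1,10}.
Refine {2,4,5,6} on symbol p: members go to different blocks, giving {2,4} and {5,6}.
No further refinement is possible. Final partition (3 blocks): {2,4} | {1,10} | {5,6}.
State 2 belongs to the block {2,4}, which has 2 states.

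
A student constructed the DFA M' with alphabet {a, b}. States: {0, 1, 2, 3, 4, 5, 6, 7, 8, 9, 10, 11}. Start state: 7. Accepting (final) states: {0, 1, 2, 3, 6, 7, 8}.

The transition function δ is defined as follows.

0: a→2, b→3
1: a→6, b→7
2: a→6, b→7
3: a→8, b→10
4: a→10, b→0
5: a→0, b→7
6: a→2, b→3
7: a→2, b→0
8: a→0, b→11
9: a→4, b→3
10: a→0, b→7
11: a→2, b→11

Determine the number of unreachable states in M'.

BFS from 7 reaches {0, 2, 3, 6, 7, 8, 10, 11}; the 4 state(s) 1, 4, 5, 9 are never visited.

4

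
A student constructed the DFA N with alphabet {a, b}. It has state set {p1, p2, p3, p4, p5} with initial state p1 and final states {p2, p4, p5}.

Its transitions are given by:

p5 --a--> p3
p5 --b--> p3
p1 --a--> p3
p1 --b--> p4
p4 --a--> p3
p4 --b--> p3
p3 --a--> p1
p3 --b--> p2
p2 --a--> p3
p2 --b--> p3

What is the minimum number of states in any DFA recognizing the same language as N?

2

States {p5} cannot be reached from the start state, so discard them.
Start with accepting vs non-accepting: {p2,p4} | {p1,p3}.
Stable partition: {p2,p4} | {p1,p3} — 2 equivalence classes.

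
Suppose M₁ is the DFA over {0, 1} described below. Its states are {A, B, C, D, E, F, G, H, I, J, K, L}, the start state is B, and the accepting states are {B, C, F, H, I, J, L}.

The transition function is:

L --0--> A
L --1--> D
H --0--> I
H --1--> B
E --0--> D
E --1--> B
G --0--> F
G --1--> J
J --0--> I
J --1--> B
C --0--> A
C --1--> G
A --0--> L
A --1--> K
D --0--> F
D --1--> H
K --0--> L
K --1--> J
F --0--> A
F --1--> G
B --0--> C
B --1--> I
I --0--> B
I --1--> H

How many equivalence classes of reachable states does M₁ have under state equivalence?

First remove the unreachable states {E}; 11 states remain.
Initial partition by acceptance: {B,C,F,H,I,J,L} | {A,D,G,K}.
Refine {B,C,F,H,I,J,L} on symbol 0: members go to different blocks, giving {B,H,I,J} and {C,F,L}.
On input 0, block {B,H,I,J} splits into {H,I,J} and {B}.
Refine {H,I,J} on symbol 0: members go to different blocks, giving {H,J} and {I}.
On input 1, block {A,D,G,K} splits into {D,G,K} and {A}.
No further refinement is possible. Final partition (6 blocks): {H,J} | {D,G,K} | {C,F,L} | {B} | {I} | {A}.

6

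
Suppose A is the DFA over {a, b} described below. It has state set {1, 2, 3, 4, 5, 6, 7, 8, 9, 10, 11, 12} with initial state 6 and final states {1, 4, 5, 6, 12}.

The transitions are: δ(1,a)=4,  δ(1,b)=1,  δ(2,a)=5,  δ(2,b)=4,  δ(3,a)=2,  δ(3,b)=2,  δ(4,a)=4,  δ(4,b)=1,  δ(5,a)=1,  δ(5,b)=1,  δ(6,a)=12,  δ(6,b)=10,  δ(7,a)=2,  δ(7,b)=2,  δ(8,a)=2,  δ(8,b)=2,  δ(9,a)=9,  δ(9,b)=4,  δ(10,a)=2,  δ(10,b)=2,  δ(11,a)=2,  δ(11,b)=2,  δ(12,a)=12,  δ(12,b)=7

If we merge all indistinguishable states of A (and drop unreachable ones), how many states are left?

States {3,8,9,11} cannot be reached from the start state, so discard them.
Start with accepting vs non-accepting: {1,4,5,6,12} | {2,7,10}.
Refine {1,4,5,6,12} on symbol b: members go to different blocks, giving {1,4,5} and {6,12}.
Refine {2,7,10} on symbol a: members go to different blocks, giving {7,10} and {2}.
Stable partition: {1,4,5} | {7,10} | {6,12} | {2} — 4 equivalence classes.

4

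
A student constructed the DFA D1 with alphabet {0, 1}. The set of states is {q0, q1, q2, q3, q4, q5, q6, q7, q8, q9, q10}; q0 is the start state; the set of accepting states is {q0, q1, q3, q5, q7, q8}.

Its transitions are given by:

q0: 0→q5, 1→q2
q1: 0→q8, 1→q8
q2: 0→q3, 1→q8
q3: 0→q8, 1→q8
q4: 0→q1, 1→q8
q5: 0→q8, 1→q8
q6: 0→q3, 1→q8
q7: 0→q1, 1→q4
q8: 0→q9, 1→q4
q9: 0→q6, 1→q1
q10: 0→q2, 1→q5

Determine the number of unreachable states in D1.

2

BFS from q0 reaches {q0, q1, q2, q3, q4, q5, q6, q8, q9}; the 2 state(s) q7, q10 are never visited.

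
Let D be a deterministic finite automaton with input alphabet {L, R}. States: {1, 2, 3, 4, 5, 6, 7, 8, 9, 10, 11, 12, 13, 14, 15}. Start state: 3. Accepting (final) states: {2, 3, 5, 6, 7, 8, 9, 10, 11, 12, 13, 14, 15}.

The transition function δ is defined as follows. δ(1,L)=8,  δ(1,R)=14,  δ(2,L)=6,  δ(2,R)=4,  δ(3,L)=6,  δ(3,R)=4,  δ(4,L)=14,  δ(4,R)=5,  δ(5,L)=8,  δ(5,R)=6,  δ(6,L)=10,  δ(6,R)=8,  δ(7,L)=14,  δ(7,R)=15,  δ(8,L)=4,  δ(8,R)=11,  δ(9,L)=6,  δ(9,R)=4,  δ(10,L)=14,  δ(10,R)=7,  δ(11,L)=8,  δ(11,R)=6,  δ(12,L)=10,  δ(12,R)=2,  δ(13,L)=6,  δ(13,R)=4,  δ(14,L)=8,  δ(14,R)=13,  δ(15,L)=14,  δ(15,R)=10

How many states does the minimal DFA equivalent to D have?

7

First remove the unreachable states {1,2,9,12}; 11 states remain.
P0 = {3,5,6,7,8,10,11,13,14,15} | {4}.
On input L, block {3,5,6,7,8,10,11,13,14,15} splits into {3,5,6,7,10,11,13,14,15} and {8}.
On input L, block {3,5,6,7,10,11,13,14,15} splits into {3,6,7,10,13,15} and {5,11,14}.
Refine {3,6,7,10,13,15} on symbol L: members go to different blocks, giving {3,6,13} and {7,10,15}.
On input L, block {3,6,13} splits into {3,13} and {6}.
Split {5,11,14} by δ(·,R) → {5,11} and {14}.
The partition is now stable with 7 blocks: {3,13} | {4} | {8} | {5,11} | {7,10,15} | {6} | {14}.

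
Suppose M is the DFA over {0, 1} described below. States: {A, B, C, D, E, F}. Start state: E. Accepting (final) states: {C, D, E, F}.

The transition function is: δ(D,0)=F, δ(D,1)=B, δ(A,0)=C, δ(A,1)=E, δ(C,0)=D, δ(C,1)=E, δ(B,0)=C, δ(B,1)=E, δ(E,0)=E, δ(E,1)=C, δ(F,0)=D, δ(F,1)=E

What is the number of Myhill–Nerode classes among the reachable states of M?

Reachable states from the start: {B,C,D,E,F}. Unreachable: {A} — drop them.
Initial partition by acceptance: {C,D,E,F} | {B}.
Refine {C,D,E,F} on symbol 1: members go to different blocks, giving {C,E,F} and {D}.
On input 0, block {C,E,F} splits into {C,F} and {E}.
No further refinement is possible. Final partition (4 blocks): {C,F} | {B} | {D} | {E}.

4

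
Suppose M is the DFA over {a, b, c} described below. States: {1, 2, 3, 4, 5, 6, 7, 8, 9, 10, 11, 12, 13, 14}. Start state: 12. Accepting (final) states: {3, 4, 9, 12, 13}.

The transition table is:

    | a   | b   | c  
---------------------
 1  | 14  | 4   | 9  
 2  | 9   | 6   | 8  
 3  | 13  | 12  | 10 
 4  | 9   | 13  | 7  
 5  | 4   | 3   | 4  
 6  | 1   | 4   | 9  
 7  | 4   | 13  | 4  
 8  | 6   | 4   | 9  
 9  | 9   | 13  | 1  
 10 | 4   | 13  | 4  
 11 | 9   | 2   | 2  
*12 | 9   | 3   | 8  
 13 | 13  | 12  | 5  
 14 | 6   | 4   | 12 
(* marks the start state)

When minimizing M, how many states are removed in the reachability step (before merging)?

No path from 12 leads to 2, 11; the other 12 states are all reachable.

2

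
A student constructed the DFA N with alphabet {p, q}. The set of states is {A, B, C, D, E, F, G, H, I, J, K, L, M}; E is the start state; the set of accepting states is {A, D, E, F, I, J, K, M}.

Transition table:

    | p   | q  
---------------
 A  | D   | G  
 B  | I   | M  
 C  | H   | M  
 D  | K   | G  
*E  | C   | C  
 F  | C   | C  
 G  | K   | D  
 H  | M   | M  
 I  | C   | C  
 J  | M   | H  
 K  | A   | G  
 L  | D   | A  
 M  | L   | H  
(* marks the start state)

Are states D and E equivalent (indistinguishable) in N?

No

Reachable states from the start: {A,C,D,E,G,H,K,L,M}. Unreachable: {B,F,I,J} — drop them.
Initial partition by acceptance: {A,D,E,K,M} | {C,G,H,L}.
Split {A,D,E,K,M} by δ(·,p) → {A,D,K} and {E,M}.
Split {C,G,H,L} by δ(·,p) → {G,L} and {C} and {H}.
On input p, block {E,M} splits into {E} and {M}.
Stable partition: {A,D,K} | {G,L} | {E} | {C} | {H} | {M} — 6 equivalence classes.
D and E end up in different blocks, so they are distinguishable. For instance, the string 'p' is accepted from only D.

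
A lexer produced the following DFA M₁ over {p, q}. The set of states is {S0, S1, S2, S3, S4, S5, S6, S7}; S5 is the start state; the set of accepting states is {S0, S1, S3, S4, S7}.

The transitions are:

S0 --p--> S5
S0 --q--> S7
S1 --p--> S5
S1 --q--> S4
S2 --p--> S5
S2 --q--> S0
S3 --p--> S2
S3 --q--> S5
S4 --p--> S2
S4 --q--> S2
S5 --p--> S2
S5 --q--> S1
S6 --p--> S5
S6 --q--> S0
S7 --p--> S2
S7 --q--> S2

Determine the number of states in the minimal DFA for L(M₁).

First remove the unreachable states {S3,S6}; 6 states remain.
Start with accepting vs non-accepting: {S0,S1,S4,S7} | {S2,S5}.
Refine {S0,S1,S4,S7} on symbol q: members go to different blocks, giving {S0,S1} and {S4,S7}.
No further refinement is possible. Final partition (3 blocks): {S0,S1} | {S2,S5} | {S4,S7}.

3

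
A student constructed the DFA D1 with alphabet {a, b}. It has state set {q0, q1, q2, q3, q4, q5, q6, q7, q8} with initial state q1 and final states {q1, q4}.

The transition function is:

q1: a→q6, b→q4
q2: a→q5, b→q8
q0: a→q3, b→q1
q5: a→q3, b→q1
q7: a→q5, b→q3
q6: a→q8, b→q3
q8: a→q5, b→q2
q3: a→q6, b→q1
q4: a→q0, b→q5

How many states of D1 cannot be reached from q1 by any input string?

BFS from q1 reaches {q0, q1, q2, q3, q4, q5, q6, q8}; the 1 state(s) q7 are never visited.

1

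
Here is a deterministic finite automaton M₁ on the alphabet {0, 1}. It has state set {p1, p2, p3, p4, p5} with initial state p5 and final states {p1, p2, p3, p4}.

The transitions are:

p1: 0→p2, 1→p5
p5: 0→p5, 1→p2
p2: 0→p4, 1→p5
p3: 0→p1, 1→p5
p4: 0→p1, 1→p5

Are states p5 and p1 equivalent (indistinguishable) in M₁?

No

States {p3} cannot be reached from the start state, so discard them.
Start with accepting vs non-accepting: {p1,p2,p4} | {p5}.
Stable partition: {p1,p2,p4} | {p5} — 2 equivalence classes.
p5 and p1 end up in different blocks, so they are distinguishable. For instance, the string 'ε' is accepted from only p1.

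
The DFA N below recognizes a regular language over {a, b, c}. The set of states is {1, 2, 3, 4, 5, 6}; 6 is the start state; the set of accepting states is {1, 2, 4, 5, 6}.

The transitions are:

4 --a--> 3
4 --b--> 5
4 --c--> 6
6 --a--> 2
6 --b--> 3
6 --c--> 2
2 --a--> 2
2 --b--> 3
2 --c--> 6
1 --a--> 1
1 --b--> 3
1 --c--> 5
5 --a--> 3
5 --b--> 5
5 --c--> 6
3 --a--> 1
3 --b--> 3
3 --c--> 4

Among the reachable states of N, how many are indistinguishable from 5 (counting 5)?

All states are reachable from the start state.
Start with accepting vs non-accepting: {1,2,4,5,6} | {3}.
On input a, block {1,2,4,5,6} splits into {1,2,6} and {4,5}.
On input c, block {1,2,6} splits into {2,6} and {1}.
Stable partition: {2,6} | {3} | {4,5} | {1} — 4 equivalence classes.
The equivalence class containing 5 is {4,5}, of size 2.

2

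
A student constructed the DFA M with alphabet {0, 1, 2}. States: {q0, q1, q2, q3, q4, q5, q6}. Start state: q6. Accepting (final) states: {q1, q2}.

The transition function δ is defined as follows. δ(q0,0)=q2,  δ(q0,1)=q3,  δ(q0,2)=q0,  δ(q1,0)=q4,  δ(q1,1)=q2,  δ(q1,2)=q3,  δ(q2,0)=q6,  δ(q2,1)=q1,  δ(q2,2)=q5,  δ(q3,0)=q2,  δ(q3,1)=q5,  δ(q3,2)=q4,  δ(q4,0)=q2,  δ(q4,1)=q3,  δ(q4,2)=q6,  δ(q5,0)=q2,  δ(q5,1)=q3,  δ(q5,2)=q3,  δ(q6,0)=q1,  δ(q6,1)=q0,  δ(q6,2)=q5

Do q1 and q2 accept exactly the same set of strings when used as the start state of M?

Yes

Every state is reachable, so we keep all 7.
P0 = {q1,q2} | {q0,q3,q4,q5,q6}.
Stable partition: {q1,q2} | {q0,q3,q4,q5,q6} — 2 equivalence classes.
q1 and q2 lie in the same block of the stable partition, so they are equivalent — no string distinguishes them.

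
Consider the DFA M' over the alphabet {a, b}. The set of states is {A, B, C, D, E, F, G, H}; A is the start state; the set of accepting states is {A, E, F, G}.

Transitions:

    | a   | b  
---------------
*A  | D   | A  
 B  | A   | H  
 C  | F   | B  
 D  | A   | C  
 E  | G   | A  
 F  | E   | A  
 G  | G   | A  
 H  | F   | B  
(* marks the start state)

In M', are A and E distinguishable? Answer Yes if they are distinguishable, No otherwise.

P0 = {A,E,F,G} | {B,C,D,H}.
Refine {A,E,F,G} on symbol a: members go to different blocks, giving {E,F,G} and {A}.
Split {B,C,D,H} by δ(·,a) → {B,D} and {C,H}.
Stable partition: {E,F,G} | {B,D} | {A} | {C,H} — 4 equivalence classes.
A and E end up in different blocks, so they are distinguishable. For instance, the string 'a' is accepted from only E.

Yes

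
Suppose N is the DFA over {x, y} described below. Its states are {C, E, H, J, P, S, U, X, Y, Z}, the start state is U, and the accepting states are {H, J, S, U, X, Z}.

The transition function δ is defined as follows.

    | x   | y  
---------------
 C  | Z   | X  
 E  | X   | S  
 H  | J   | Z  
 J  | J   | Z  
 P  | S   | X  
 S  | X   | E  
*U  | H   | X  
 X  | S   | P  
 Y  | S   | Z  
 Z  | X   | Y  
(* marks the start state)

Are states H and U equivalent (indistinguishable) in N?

Yes

Reachable states from the start: {E,H,J,P,S,U,X,Y,Z}. Unreachable: {C} — drop them.
P0 = {H,J,S,U,X,Z} | {E,P,Y}.
On input y, block {H,J,S,U,X,Z} splits into {S,X,Z} and {H,J,U}.
The partition is now stable with 3 blocks: {S,X,Z} | {E,P,Y} | {H,J,U}.
H and U lie in the same block of the stable partition, so they are equivalent — no string distinguishes them.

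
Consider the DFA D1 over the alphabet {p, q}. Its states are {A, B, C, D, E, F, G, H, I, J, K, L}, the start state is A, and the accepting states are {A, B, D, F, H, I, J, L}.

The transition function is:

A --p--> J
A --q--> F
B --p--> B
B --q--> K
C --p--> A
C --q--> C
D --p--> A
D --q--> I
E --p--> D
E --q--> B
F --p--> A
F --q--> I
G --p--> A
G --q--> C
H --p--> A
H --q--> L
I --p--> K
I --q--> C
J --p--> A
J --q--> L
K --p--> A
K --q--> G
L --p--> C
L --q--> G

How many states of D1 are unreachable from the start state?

BFS from A reaches {A, C, F, G, I, J, K, L}; the 4 state(s) B, D, E, H are never visited.

4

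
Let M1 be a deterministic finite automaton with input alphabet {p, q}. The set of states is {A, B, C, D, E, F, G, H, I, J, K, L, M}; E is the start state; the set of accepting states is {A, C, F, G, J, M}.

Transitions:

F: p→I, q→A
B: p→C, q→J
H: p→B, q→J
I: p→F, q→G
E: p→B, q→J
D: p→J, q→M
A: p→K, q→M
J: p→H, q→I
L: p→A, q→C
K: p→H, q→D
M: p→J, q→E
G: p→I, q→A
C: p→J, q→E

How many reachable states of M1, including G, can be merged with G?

States {L} cannot be reached from the start state, so discard them.
Start with accepting vs non-accepting: {A,C,F,G,J,M} | {B,D,E,H,I,K}.
On input p, block {A,C,F,G,J,M} splits into {A,F,G,J} and {C,M}.
Refine {A,F,G,J} on symbol q: members go to different blocks, giving {F,G} and {A} and {J}.
On input p, block {B,D,E,H,I,K} splits into {E,H,K} and {B} and {D} and {I}.
Split {E,H,K} by δ(·,p) → {E,H} and {K}.
The partition is now stable with 9 blocks: {F,G} | {E,H} | {C,M} | {A} | {J} | {B} | {D} | {I} | {K}.
State G belongs to the block {F,G}, which has 2 states.

2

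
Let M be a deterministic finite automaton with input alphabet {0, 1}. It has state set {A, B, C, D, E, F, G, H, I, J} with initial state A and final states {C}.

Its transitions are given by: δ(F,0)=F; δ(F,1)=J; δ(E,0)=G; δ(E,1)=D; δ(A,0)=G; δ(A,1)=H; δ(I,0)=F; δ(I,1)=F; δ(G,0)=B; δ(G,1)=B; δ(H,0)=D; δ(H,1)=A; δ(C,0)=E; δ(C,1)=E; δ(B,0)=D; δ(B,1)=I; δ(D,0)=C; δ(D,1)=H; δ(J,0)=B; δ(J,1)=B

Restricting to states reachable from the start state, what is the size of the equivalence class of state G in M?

2

Every state is reachable, so we keep all 10.
Initial partition by acceptance: {C} | {A,B,D,E,F,G,H,I,J}.
Split {A,B,D,E,F,G,H,I,J} by δ(·,0) → {A,B,E,F,G,H,I,J} and {D}.
On input 0, block {A,B,E,F,G,H,I,J} splits into {A,E,F,G,I,J} and {B,H}.
On input 0, block {A,E,F,G,I,J} splits into {A,E,F,I} and {G,J}.
On input 0, block {A,E,F,I} splits into {A,E} and {F,I}.
Refine {A,E} on symbol 1: members go to different blocks, giving {A} and {E}.
Split {B,H} by δ(·,1) → {B} and {H}.
Refine {F,I} on symbol 1: members go to different blocks, giving {F} and {I}.
Stable partition: {C} | {A} | {D} | {B} | {G,J} | {F} | {E} | {H} | {I} — 9 equivalence classes.
The equivalence class containing G is {G,J}, of size 2.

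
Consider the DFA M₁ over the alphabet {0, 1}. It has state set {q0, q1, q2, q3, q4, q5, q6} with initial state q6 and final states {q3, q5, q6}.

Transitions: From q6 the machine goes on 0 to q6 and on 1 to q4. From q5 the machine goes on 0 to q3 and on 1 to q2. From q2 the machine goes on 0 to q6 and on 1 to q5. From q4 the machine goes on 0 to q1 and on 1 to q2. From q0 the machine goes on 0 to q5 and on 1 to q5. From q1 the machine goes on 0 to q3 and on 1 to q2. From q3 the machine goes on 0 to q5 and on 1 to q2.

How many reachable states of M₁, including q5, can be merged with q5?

States {q0} cannot be reached from the start state, so discard them.
Start with accepting vs non-accepting: {q3,q5,q6} | {q1,q2,q4}.
Split {q1,q2,q4} by δ(·,0) → {q1,q2} and {q4}.
Split {q3,q5,q6} by δ(·,1) → {q3,q5} and {q6}.
On input 0, block {q1,q2} splits into {q1} and {q2}.
Stable partition: {q3,q5} | {q1} | {q4} | {q6} | {q2} — 5 equivalence classes.
State q5 belongs to the block {q3,q5}, which has 2 states.

2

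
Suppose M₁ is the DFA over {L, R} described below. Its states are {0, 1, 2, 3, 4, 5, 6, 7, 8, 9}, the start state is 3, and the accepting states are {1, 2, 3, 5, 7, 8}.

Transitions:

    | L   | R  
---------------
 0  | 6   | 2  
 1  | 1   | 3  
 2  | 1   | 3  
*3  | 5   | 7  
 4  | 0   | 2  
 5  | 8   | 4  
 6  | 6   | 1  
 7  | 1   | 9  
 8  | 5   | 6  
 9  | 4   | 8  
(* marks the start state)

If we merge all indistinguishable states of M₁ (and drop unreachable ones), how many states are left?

6

Every state is reachable, so we keep all 10.
Initial partition by acceptance: {1,2,3,5,7,8} | {0,4,6,9}.
On input R, block {1,2,3,5,7,8} splits into {1,2,3} and {5,7,8}.
Split {1,2,3} by δ(·,L) → {1,2} and {3}.
Refine {0,4,6,9} on symbol R: members go to different blocks, giving {0,4,6} and {9}.
On input L, block {5,7,8} splits into {5,8} and {7}.
The partition is now stable with 6 blocks: {1,2} | {0,4,6} | {5,8} | {3} | {9} | {7}.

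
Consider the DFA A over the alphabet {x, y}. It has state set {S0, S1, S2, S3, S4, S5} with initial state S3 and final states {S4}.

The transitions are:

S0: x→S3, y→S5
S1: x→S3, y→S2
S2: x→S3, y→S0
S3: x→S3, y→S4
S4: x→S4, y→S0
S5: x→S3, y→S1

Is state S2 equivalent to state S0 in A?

All states are reachable from the start state.
P0 = {S4} | {S0,S1,S2,S3,S5}.
Split {S0,S1,S2,S3,S5} by δ(·,y) → {S0,S1,S2,S5} and {S3}.
The partition is now stable with 3 blocks: {S4} | {S0,S1,S2,S5} | {S3}.
S2 and S0 lie in the same block of the stable partition, so they are equivalent — no string distinguishes them.

Yes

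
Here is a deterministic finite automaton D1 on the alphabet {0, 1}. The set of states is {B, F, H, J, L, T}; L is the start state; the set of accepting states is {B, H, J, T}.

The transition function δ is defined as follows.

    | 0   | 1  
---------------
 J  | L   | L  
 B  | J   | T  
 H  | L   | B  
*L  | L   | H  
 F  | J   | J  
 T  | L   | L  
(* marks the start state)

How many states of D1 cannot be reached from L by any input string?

No path from L leads to F; the other 5 states are all reachable.

1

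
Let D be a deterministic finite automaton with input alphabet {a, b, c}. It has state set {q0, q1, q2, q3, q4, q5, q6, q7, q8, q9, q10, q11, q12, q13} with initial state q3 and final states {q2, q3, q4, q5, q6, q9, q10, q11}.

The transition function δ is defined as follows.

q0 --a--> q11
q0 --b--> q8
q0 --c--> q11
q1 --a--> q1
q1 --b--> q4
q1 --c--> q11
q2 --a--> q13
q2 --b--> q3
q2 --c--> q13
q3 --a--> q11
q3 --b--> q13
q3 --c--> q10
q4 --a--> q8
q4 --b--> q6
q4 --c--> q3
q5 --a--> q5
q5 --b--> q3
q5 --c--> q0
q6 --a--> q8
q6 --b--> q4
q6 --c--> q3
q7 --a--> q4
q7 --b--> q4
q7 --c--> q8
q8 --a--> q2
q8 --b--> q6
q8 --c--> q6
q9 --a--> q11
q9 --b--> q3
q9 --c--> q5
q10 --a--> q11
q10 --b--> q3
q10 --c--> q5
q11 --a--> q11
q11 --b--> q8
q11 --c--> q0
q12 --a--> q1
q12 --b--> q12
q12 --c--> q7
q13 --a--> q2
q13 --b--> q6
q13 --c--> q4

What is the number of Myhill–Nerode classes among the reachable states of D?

8

First remove the unreachable states {q1,q7,q9,q12}; 10 states remain.
P0 = {q2,q3,q4,q5,q6,q10,q11} | {q0,q8,q13}.
Split {q2,q3,q4,q5,q6,q10,q11} by δ(·,a) → {q3,q5,q10,q11} and {q2,q4,q6}.
Split {q3,q5,q10,q11} by δ(·,b) → {q3,q11} and {q5,q10}.
Refine {q3,q11} on symbol c: members go to different blocks, giving {q3} and {q11}.
Split {q0,q8,q13} by δ(·,a) → {q8,q13} and {q0}.
On input b, block {q2,q4,q6} splits into {q4,q6} and {q2}.
Split {q5,q10} by δ(·,a) → {q5} and {q10}.
The partition is now stable with 8 blocks: {q3} | {q8,q13} | {q4,q6} | {q5} | {q11} | {q0} | {q2} | {q10}.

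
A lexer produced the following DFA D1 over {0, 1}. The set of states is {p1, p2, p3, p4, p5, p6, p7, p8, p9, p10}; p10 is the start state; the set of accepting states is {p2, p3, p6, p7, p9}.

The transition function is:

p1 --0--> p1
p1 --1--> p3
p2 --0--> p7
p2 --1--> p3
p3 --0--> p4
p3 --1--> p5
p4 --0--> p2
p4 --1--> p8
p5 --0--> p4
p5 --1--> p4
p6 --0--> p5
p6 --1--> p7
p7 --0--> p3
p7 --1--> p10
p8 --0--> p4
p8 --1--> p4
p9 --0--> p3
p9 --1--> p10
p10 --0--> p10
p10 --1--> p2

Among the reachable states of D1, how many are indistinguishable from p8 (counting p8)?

States {p1,p6,p9} cannot be reached from the start state, so discard them.
Initial partition by acceptance: {p2,p3,p7} | {p4,p5,p8,p10}.
Refine {p2,p3,p7} on symbol 0: members go to different blocks, giving {p2,p7} and {p3}.
Split {p2,p7} by δ(·,0) → {p2} and {p7}.
Refine {p4,p5,p8,p10} on symbol 0: members go to different blocks, giving {p5,p8,p10} and {p4}.
On input 0, block {p5,p8,p10} splits into {p5,p8} and {p10}.
The partition is now stable with 6 blocks: {p2} | {p5,p8} | {p3} | {p7} | {p4} | {p10}.
State p8 belongs to the block {p5,p8}, which has 2 states.

2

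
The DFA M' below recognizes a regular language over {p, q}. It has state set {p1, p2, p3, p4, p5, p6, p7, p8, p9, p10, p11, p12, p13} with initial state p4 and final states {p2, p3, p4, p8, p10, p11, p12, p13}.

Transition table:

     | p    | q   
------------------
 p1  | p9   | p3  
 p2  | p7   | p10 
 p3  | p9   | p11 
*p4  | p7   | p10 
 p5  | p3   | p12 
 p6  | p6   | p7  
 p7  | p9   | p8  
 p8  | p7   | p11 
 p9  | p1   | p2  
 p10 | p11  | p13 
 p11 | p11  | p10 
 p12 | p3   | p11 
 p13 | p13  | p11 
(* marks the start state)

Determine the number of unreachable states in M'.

No path from p4 leads to p5, p6, p12; the other 10 states are all reachable.

3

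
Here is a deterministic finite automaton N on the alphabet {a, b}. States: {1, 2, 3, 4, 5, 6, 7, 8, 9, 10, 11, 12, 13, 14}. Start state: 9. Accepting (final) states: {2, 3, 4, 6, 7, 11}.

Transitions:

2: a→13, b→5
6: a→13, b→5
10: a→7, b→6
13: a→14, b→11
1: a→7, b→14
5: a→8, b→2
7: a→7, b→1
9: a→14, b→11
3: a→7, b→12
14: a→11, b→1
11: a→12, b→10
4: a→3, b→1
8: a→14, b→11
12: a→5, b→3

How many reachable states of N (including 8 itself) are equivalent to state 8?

States {4} cannot be reached from the start state, so discard them.
Start with accepting vs non-accepting: {2,3,6,7,11} | {1,5,8,9,10,12,13,14}.
Refine {2,3,6,7,11} on symbol a: members go to different blocks, giving {2,6,11} and {3,7}.
On input a, block {1,5,8,9,10,12,13,14} splits into {5,8,9,12,13} and {1,10} and {14}.
Split {2,6,11} by δ(·,b) → {2,6} and {11}.
Refine {5,8,9,12,13} on symbol a: members go to different blocks, giving {8,9,13} and {5,12}.
Split {3,7} by δ(·,b) → {3} and {7}.
Split {1,10} by δ(·,b) → {1} and {10}.
On input a, block {5,12} splits into {5} and {12}.
No further refinement is possible. Final partition (10 blocks): {2,6} | {8,9,13} | {3} | {1} | {14} | {11} | {5} | {7} | {10} | {12}.
State 8 belongs to the block {8,9,13}, which has 3 states.

3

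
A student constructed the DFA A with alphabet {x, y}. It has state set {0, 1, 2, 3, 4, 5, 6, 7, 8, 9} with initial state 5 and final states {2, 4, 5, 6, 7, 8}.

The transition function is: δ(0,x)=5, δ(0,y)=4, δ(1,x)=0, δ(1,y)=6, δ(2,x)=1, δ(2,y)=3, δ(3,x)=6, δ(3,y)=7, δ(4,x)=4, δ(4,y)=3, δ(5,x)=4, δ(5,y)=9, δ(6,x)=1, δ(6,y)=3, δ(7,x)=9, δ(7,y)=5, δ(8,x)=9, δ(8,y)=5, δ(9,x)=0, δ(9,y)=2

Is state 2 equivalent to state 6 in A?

Reachable states from the start: {0,1,2,3,4,5,6,7,9}. Unreachable: {8} — drop them.
Start with accepting vs non-accepting: {2,4,5,6,7} | {0,1,3,9}.
On input x, block {2,4,5,6,7} splits into {2,6,7} and {4,5}.
Refine {2,6,7} on symbol y: members go to different blocks, giving {2,6} and {7}.
Refine {0,1,3,9} on symbol x: members go to different blocks, giving {1,9} and {0} and {3}.
On input y, block {4,5} splits into {4} and {5}.
The partition is now stable with 7 blocks: {2,6} | {1,9} | {4} | {7} | {0} | {3} | {5}.
2 and 6 lie in the same block of the stable partition, so they are equivalent — no string distinguishes them.

Yes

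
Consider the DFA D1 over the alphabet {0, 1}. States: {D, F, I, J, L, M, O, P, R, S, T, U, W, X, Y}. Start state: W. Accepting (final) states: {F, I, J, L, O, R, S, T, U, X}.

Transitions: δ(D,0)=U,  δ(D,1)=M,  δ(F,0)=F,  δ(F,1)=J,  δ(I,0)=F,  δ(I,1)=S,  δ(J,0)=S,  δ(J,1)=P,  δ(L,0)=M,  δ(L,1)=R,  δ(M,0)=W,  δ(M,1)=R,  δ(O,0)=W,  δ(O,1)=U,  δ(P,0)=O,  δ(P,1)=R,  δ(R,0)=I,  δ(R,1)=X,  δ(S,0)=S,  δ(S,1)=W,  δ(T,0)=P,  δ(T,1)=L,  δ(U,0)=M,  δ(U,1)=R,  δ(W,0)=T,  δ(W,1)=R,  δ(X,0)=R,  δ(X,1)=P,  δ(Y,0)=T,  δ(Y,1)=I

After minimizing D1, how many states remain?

8

First remove the unreachable states {D,Y}; 13 states remain.
P0 = {F,I,J,L,O,R,S,T,U,X} | {M,P,W}.
On input 0, block {F,I,J,L,O,R,S,T,U,X} splits into {F,I,J,R,S,X} and {L,O,T,U}.
On input 1, block {F,I,J,R,S,X} splits into {F,I,R} and {J,S,X}.
Refine {M,P,W} on symbol 0: members go to different blocks, giving {P,W} and {M}.
On input 0, block {L,O,T,U} splits into {L,U} and {O,T}.
On input 0, block {J,S,X} splits into {J,S} and {X}.
Split {F,I,R} by δ(·,1) → {F,I} and {R}.
Stable partition: {F,I} | {P,W} | {L,U} | {J,S} | {M} | {O,T} | {X} | {R} — 8 equivalence classes.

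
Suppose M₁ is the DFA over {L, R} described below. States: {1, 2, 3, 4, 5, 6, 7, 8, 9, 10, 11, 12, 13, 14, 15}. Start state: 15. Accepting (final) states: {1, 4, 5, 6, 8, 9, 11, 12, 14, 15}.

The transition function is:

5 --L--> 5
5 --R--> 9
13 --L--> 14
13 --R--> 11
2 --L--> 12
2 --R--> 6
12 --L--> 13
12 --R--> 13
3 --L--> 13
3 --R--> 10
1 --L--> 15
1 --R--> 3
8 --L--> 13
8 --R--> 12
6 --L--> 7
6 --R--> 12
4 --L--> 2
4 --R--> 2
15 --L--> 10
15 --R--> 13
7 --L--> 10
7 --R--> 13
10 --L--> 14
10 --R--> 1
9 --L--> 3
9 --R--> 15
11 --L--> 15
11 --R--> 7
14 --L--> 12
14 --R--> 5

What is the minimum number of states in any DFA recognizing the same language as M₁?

7

Reachable states from the start: {1,3,5,7,9,10,11,12,13,14,15}. Unreachable: {2,4,6,8} — drop them.
Start with accepting vs non-accepting: {1,5,9,11,12,14,15} | {3,7,10,13}.
On input L, block {1,5,9,11,12,14,15} splits into {1,5,11,14} and {9,12,15}.
Split {1,5,11,14} by δ(·,L) → {1,11,14} and {5}.
On input R, block {1,11,14} splits into {1,11} and {14}.
On input L, block {3,7,10,13} splits into {3,7} and {10,13}.
Refine {9,12,15} on symbol L: members go to different blocks, giving {12,15} and {9}.
No further refinement is possible. Final partition (7 blocks): {1,11} | {3,7} | {12,15} | {5} | {14} | {10,13} | {9}.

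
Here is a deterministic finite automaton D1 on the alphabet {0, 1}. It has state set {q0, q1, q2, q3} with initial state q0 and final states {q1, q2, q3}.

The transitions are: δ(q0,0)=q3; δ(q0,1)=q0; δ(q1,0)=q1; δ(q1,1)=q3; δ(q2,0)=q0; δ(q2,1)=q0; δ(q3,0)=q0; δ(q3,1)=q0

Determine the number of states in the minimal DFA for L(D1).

States {q1,q2} cannot be reached from the start state, so discard them.
Initial partition by acceptance: {q3} | {q0}.
The partition is now stable with 2 blocks: {q3} | {q0}.

2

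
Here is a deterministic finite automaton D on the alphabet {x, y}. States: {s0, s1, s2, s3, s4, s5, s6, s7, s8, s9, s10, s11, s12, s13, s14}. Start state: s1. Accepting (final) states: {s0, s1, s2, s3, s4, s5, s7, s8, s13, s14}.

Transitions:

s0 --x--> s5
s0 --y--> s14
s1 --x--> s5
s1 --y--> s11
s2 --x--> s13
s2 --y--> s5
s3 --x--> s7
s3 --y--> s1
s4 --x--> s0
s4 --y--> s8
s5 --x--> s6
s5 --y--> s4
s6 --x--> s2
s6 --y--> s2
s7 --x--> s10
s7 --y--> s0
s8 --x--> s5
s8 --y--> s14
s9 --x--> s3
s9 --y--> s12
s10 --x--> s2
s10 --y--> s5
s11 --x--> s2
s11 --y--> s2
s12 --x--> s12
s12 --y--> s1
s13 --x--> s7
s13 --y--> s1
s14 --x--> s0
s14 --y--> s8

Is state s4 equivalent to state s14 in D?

States {s3,s9,s12} cannot be reached from the start state, so discard them.
P0 = {s0,s1,s2,s4,s5,s7,s8,s13,s14} | {s6,s10,s11}.
Split {s0,s1,s2,s4,s5,s7,s8,s13,s14} by δ(·,x) → {s0,s1,s2,s4,s8,s13,s14} and {s5,s7}.
On input x, block {s0,s1,s2,s4,s8,s13,s14} splits into {s0,s1,s8,s13} and {s2,s4,s14}.
Split {s0,s1,s8,s13} by δ(·,y) → {s0,s8} and {s1} and {s13}.
On input y, block {s6,s10,s11} splits into {s6,s11} and {s10}.
On input x, block {s5,s7} splits into {s5} and {s7}.
Split {s2,s4,s14} by δ(·,x) → {s4,s14} and {s2}.
No further refinement is possible. Final partition (9 blocks): {s0,s8} | {s6,s11} | {s5} | {s4,s14} | {s1} | {s13} | {s10} | {s7} | {s2}.
s4 and s14 lie in the same block of the stable partition, so they are equivalent — no string distinguishes them.

Yes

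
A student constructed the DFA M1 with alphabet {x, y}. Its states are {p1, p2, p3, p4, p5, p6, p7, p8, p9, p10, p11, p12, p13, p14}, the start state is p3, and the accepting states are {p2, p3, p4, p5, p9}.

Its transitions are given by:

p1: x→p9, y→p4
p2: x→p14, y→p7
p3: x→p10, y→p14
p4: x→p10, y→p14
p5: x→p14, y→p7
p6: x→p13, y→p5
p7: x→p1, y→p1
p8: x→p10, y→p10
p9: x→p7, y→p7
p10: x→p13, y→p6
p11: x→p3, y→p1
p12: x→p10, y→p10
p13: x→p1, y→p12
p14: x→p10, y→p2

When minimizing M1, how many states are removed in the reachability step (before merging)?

2

Starting at p3 and following transitions, the reachable set is {p1, p2, p3, p4, p5, p6, p7, p9, p10, p12, p13, p14}. That leaves p8, p11 unreachable — 2 in total.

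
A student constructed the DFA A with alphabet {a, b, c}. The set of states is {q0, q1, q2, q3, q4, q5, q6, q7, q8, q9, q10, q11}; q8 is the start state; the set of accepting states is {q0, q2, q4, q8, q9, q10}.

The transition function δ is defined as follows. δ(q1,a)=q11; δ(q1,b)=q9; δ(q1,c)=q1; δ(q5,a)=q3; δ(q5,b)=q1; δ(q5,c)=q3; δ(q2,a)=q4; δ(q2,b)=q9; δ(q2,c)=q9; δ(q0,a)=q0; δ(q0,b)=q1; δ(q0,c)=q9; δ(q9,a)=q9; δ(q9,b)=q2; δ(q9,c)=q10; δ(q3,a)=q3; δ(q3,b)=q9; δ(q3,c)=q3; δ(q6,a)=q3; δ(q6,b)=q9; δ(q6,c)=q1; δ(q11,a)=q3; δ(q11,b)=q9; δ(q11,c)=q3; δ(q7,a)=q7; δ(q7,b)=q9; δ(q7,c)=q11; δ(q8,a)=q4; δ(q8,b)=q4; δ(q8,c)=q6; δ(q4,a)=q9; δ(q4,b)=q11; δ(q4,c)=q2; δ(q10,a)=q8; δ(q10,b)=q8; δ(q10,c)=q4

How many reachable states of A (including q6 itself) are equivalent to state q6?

4

States {q0,q5,q7} cannot be reached from the start state, so discard them.
Start with accepting vs non-accepting: {q2,q4,q8,q9,q10} | {q1,q3,q6,q11}.
Refine {q2,q4,q8,q9,q10} on symbol b: members go to different blocks, giving {q2,q8,q9,q10} and {q4}.
Refine {q2,q8,q9,q10} on symbol a: members go to different blocks, giving {q2,q8} and {q9,q10}.
Split {q2,q8} by δ(·,b) → {q2} and {q8}.
Refine {q9,q10} on symbol a: members go to different blocks, giving {q9} and {q10}.
No further refinement is possible. Final partition (6 blocks): {q2} | {q1,q3,q6,q11} | {q4} | {q9} | {q8} | {q10}.
The equivalence class containing q6 is {q1,q3,q6,q11}, of size 4.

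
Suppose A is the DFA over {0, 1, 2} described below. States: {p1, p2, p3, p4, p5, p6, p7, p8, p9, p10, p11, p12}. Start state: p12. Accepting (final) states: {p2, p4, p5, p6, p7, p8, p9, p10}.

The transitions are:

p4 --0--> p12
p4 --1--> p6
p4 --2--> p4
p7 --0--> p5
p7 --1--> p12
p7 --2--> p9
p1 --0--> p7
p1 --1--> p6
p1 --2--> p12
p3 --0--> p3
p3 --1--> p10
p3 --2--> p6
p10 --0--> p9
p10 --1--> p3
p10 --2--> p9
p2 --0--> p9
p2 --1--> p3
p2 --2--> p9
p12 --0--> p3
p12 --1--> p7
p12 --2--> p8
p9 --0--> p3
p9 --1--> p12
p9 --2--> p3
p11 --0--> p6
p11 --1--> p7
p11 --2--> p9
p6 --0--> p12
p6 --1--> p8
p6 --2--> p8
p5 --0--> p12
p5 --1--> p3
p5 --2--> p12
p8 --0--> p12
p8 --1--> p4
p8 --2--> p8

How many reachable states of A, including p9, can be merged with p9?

2

First remove the unreachable states {p1,p2,p11}; 9 states remain.
P0 = {p4,p5,p6,p7,p8,p9,p10} | {p3,p12}.
Refine {p4,p5,p6,p7,p8,p9,p10} on symbol 0: members go to different blocks, giving {p4,p5,p6,p8,p9} and {p7,p10}.
On input 1, block {p4,p5,p6,p8,p9} splits into {p4,p6,p8} and {p5,p9}.
No further refinement is possible. Final partition (4 blocks): {p4,p6,p8} | {p3,p12} | {p7,p10} | {p5,p9}.
The equivalence class containing p9 is {p5,p9}, of size 2.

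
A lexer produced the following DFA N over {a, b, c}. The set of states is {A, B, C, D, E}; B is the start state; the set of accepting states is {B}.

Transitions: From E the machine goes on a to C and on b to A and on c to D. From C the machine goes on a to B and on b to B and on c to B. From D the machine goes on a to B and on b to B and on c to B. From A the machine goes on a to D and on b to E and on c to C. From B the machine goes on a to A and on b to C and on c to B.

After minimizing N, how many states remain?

3

Every state is reachable, so we keep all 5.
Initial partition by acceptance: {B} | {A,C,D,E}.
Split {A,C,D,E} by δ(·,a) → {A,E} and {C,D}.
No further refinement is possible. Final partition (3 blocks): {B} | {A,E} | {C,D}.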